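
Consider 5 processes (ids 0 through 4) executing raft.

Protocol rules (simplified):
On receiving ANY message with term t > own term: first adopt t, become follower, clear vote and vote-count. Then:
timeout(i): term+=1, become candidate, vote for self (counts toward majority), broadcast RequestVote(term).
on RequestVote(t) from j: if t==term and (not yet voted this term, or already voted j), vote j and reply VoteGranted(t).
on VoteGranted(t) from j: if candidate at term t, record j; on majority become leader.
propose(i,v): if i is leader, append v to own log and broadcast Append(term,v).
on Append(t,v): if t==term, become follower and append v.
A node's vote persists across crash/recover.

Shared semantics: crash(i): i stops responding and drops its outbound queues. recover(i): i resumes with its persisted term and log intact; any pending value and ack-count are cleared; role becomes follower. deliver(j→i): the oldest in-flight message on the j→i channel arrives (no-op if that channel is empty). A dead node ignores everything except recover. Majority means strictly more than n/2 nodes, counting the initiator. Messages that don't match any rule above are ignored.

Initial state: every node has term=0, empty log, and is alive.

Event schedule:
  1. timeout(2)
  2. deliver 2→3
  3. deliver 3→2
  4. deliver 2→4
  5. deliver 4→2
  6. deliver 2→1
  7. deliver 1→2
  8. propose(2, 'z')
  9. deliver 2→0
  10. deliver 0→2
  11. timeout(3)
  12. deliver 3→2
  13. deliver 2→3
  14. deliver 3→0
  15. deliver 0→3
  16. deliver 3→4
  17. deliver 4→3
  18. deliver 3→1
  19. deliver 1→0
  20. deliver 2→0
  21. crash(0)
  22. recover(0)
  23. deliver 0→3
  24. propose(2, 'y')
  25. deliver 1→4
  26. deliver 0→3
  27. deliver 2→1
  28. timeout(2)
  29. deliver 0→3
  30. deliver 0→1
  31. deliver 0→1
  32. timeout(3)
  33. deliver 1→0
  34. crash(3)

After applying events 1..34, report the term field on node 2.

after 1 — timeout(2): n2:cand/t1/[-]
after 2 — deliver 2→3: n3:foll/t1/[-]
after 3 — deliver 3→2: ·
after 4 — deliver 2→4: n4:foll/t1/[-]
after 5 — deliver 4→2: n2:lead/t1/[-]
after 6 — deliver 2→1: n1:foll/t1/[-]
after 7 — deliver 1→2: ·
after 8 — propose(2,'z'): n2:lead/t1/[z]
after 9 — deliver 2→0: n0:foll/t1/[-]
after 10 — deliver 0→2: ·
after 11 — timeout(3): n3:cand/t2/[-]
after 12 — deliver 3→2: n2:foll/t2/[z]
after 13 — deliver 2→3: ·
after 14 — deliver 3→0: n0:foll/t2/[-]
after 15 — deliver 0→3: ·
after 16 — deliver 3→4: n4:foll/t2/[-]
after 17 — deliver 4→3: n3:lead/t2/[-]
after 18 — deliver 3→1: n1:foll/t2/[-]
after 19 — deliver 1→0: ·
after 20 — deliver 2→0: ·
after 21 — crash(0): n0:✗foll/t2/[-]
after 22 — recover(0): n0:foll/t2/[-]
after 23 — deliver 0→3: ·
after 24 — propose(2,'y'): ·
after 25 — deliver 1→4: ·
after 26 — deliver 0→3: ·
after 27 — deliver 2→1: ·
after 28 — timeout(2): n2:cand/t3/[z]
after 29 — deliver 0→3: ·
after 30 — deliver 0→1: ·
after 31 — deliver 0→1: ·
after 32 — timeout(3): n3:cand/t3/[-]
after 33 — deliver 1→0: ·
after 34 — crash(3): n3:✗cand/t3/[-]

3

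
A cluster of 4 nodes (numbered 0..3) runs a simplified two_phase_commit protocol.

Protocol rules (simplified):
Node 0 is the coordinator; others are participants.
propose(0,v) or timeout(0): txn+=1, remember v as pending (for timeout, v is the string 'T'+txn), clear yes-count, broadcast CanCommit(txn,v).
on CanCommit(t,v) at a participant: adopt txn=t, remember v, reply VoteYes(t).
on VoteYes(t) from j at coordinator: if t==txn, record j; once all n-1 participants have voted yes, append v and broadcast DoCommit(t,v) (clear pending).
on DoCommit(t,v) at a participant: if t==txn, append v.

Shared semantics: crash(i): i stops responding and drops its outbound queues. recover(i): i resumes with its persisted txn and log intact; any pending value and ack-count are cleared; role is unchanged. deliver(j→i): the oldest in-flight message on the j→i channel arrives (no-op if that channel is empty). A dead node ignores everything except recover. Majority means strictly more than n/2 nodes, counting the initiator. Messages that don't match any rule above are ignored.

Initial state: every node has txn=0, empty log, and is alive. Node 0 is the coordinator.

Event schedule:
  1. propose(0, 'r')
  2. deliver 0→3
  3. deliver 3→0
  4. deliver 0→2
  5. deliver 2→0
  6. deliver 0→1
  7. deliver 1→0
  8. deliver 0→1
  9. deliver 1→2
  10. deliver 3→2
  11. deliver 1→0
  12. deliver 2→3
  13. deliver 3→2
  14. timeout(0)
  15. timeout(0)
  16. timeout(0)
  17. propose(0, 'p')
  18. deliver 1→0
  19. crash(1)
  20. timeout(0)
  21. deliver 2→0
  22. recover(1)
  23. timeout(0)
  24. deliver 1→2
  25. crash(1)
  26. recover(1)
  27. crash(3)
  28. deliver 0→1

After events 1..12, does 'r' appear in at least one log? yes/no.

1. propose(0,'r'):  <0:coor t1 ->
2. deliver 0→3:  <3:part t1 ->
3. deliver 3→0:  nop
4. deliver 0→2:  <2:part t1 ->
5. deliver 2→0:  nop
6. deliver 0→1:  <1:part t1 ->
7. deliver 1→0:  <0:coor t1 r>
8. deliver 0→1:  <1:part t1 r>
9. deliver 1→2:  nop
10. deliver 3→2:  nop
11. deliver 1→0:  nop
12. deliver 2→3:  nop

yes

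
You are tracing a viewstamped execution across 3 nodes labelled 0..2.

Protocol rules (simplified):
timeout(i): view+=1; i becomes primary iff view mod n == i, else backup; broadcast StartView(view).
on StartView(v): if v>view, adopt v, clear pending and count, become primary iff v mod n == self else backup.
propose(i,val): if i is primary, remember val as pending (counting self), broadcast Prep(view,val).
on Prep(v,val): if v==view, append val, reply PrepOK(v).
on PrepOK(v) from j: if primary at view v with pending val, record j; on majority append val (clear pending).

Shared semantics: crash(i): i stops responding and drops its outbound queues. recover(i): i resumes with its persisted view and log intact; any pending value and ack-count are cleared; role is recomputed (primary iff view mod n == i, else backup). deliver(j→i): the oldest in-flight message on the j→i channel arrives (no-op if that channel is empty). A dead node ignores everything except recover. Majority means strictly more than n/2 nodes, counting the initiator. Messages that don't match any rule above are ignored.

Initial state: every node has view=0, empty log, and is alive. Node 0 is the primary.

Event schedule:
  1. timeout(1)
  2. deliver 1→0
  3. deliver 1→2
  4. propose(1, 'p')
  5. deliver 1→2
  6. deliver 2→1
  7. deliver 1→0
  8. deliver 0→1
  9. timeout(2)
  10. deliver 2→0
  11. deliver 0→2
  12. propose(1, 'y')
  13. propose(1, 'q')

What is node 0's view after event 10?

e1 timeout(1): 1[prim,v=1,-]
e2 deliver 1→0: 0[back,v=1,-]
e3 deliver 1→2: 2[back,v=1,-]
e4 propose(1,'p'): ·
e5 deliver 1→2: 2[back,v=1,p]
e6 deliver 2→1: 1[prim,v=1,p]
e7 deliver 1→0: 0[back,v=1,p]
e8 deliver 0→1: ·
e9 timeout(2): 2[prim,v=2,p]
e10 deliver 2→0: 0[back,v=2,p]

2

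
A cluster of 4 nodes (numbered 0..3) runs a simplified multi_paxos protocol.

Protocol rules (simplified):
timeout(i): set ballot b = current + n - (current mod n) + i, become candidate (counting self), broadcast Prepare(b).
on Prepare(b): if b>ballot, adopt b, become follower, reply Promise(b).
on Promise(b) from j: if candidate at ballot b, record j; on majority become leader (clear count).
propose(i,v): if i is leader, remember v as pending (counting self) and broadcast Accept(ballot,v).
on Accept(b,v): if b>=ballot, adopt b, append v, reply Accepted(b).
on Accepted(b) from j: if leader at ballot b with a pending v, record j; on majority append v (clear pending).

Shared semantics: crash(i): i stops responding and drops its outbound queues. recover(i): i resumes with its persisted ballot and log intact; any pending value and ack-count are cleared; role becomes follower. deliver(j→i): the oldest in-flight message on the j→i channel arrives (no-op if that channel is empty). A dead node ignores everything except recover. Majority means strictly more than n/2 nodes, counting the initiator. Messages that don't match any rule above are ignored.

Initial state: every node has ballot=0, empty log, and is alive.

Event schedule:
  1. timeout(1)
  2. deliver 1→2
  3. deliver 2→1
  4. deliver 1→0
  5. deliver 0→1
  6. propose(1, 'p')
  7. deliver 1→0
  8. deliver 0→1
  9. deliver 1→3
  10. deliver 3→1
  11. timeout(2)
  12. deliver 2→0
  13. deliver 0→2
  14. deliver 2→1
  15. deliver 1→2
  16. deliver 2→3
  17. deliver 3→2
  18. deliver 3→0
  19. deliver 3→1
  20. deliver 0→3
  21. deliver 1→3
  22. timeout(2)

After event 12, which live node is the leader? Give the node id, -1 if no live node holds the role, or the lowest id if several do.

1. timeout(1):  <1:cand b5 ->
2. deliver 1→2:  <2:foll b5 ->
3. deliver 2→1:  nop
4. deliver 1→0:  <0:foll b5 ->
5. deliver 0→1:  <1:lead b5 ->
6. propose(1,'p'):  nop
7. deliver 1→0:  <0:foll b5 p>
8. deliver 0→1:  nop
9. deliver 1→3:  <3:foll b5 ->
10. deliver 3→1:  nop
11. timeout(2):  <2:cand b10 ->
12. deliver 2→0:  <0:foll b10 p>

1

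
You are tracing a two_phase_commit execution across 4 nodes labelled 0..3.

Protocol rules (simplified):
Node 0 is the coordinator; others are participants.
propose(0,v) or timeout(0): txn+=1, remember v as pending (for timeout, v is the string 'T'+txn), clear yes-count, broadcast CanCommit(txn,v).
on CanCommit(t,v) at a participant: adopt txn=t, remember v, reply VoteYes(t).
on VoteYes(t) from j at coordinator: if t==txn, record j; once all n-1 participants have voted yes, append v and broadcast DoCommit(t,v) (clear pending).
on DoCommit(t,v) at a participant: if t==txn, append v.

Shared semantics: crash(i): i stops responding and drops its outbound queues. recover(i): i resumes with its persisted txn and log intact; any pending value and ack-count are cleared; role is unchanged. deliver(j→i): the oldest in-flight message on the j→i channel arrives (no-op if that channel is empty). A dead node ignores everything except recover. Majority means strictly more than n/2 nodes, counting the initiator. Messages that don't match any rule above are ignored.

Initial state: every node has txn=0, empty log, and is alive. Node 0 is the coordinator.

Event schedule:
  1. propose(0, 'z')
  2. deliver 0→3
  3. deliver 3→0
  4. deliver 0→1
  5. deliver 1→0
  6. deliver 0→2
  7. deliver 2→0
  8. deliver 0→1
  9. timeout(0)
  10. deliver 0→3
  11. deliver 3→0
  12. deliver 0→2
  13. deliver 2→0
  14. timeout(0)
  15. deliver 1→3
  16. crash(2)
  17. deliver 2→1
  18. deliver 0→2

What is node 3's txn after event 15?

1. propose(0,'z'):  <0:coor t1 ->
2. deliver 0→3:  <3:part t1 ->
3. deliver 3→0:  nop
4. deliver 0→1:  <1:part t1 ->
5. deliver 1→0:  nop
6. deliver 0→2:  <2:part t1 ->
7. deliver 2→0:  <0:coor t1 z>
8. deliver 0→1:  <1:part t1 z>
9. timeout(0):  <0:coor t2 z>
10. deliver 0→3:  <3:part t1 z>
11. deliver 3→0:  nop
12. deliver 0→2:  <2:part t1 z>
13. deliver 2→0:  nop
14. timeout(0):  <0:coor t3 z>
15. deliver 1→3:  nop

1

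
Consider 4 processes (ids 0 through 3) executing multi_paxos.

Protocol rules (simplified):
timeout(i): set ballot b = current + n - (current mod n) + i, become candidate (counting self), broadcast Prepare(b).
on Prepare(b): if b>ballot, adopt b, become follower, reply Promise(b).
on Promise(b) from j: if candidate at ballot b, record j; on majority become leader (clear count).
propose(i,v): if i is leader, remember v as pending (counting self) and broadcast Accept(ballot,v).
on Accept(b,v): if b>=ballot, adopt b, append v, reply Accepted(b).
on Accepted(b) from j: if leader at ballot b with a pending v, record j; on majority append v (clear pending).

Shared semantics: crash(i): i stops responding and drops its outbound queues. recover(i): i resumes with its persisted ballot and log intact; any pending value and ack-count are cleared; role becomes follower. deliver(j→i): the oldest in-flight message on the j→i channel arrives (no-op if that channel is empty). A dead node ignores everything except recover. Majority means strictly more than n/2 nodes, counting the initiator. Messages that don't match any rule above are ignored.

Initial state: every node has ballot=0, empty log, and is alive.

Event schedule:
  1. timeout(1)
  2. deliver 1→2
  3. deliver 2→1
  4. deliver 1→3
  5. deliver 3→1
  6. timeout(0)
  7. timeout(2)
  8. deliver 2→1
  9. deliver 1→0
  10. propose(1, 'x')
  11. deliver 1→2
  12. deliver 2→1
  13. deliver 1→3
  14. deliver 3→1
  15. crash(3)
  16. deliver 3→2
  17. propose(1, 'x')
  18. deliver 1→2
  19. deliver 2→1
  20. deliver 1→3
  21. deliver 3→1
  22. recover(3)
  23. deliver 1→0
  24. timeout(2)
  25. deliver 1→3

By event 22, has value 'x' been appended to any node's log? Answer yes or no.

1. timeout(1):  <1:cand b5 ->
2. deliver 1→2:  <2:foll b5 ->
3. deliver 2→1:  nop
4. deliver 1→3:  <3:foll b5 ->
5. deliver 3→1:  <1:lead b5 ->
6. timeout(0):  <0:cand b4 ->
7. timeout(2):  <2:cand b10 ->
8. deliver 2→1:  <1:foll b10 ->
9. deliver 1→0:  <0:foll b5 ->
10. propose(1,'x'):  nop
11. deliver 1→2:  nop
12. deliver 2→1:  nop
13. deliver 1→3:  nop
14. deliver 3→1:  nop
15. crash(3):  <3:✗foll b5 ->
16. deliver 3→2:  nop
17. propose(1,'x'):  nop
18. deliver 1→2:  nop
19. deliver 2→1:  nop
20. deliver 1→3:  nop
21. deliver 3→1:  nop
22. recover(3):  <3:foll b5 ->

no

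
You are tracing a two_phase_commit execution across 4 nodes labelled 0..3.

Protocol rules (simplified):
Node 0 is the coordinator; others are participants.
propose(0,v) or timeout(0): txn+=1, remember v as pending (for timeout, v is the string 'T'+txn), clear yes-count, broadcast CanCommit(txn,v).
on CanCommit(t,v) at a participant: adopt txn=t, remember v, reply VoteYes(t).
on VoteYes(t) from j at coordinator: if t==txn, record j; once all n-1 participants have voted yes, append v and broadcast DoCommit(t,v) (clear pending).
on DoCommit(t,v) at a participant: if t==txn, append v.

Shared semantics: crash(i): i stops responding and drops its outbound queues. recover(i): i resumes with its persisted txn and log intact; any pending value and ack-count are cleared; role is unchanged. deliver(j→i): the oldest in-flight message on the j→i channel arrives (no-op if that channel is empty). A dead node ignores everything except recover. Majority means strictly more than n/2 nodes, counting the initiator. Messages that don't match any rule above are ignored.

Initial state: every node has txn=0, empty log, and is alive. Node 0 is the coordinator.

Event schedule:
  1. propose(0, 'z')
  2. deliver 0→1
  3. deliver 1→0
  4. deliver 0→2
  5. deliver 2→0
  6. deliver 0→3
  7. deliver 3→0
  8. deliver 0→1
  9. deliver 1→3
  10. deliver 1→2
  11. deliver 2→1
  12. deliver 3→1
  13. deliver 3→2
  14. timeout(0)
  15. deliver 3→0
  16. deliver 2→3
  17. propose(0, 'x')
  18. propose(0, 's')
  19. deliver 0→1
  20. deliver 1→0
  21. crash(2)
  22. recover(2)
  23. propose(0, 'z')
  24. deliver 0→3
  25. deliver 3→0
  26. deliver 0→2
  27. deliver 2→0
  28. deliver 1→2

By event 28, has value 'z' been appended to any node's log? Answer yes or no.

[1] propose(0,'z') → N0(coor t1 [-])
[2] deliver 0→1 → N1(part t1 [-])
[3] deliver 1→0 → ∅
[4] deliver 0→2 → N2(part t1 [-])
[5] deliver 2→0 → ∅
[6] deliver 0→3 → N3(part t1 [-])
[7] deliver 3→0 → N0(coor t1 [z])
[8] deliver 0→1 → N1(part t1 [z])
[9] deliver 1→3 → ∅
[10] deliver 1→2 → ∅
[11] deliver 2→1 → ∅
[12] deliver 3→1 → ∅
[13] deliver 3→2 → ∅
[14] timeout(0) → N0(coor t2 [z])
[15] deliver 3→0 → ∅
[16] deliver 2→3 → ∅
[17] propose(0,'x') → N0(coor t3 [z])
[18] propose(0,'s') → N0(coor t4 [z])
[19] deliver 0→1 → N1(part t2 [z])
[20] deliver 1→0 → ∅
[21] crash(2) → N2(✗part t1 [-])
[22] recover(2) → N2(part t1 [-])
[23] propose(0,'z') → N0(coor t5 [z])
[24] deliver 0→3 → N3(part t1 [z])
[25] deliver 3→0 → ∅
[26] deliver 0→2 → N2(part t1 [z])
[27] deliver 2→0 → ∅
[28] deliver 1→2 → ∅

yes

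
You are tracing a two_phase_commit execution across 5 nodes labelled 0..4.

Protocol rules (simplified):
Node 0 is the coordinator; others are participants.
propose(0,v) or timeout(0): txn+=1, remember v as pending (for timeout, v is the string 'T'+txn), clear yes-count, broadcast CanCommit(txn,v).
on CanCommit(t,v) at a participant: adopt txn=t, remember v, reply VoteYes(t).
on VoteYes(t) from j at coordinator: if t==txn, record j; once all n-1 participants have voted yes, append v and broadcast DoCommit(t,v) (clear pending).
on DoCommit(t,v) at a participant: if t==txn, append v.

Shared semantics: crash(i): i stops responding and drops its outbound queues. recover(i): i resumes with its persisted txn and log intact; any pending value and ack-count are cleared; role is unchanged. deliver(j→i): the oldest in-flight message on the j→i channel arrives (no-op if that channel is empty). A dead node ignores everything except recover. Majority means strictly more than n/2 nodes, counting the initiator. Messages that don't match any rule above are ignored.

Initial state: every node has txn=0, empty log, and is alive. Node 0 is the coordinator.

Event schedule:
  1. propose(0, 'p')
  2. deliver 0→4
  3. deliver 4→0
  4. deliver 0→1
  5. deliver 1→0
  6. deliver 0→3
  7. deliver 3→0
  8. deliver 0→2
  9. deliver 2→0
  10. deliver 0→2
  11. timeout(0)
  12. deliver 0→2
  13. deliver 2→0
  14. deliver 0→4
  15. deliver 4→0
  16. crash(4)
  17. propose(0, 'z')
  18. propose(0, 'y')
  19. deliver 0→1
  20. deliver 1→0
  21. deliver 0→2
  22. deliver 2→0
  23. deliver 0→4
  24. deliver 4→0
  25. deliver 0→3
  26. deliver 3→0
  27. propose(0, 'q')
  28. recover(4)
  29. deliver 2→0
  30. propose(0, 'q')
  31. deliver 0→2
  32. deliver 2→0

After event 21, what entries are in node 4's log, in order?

p

step 1 propose(0,'p'): 0={coor,t=1,log=-}
step 2 deliver 0→4: 4={part,t=1,log=-}
step 3 deliver 4→0: —
step 4 deliver 0→1: 1={part,t=1,log=-}
step 5 deliver 1→0: —
step 6 deliver 0→3: 3={part,t=1,log=-}
step 7 deliver 3→0: —
step 8 deliver 0→2: 2={part,t=1,log=-}
step 9 deliver 2→0: 0={coor,t=1,log=p}
step 10 deliver 0→2: 2={part,t=1,log=p}
step 11 timeout(0): 0={coor,t=2,log=p}
step 12 deliver 0→2: 2={part,t=2,log=p}
step 13 deliver 2→0: —
step 14 deliver 0→4: 4={part,t=1,log=p}
step 15 deliver 4→0: —
step 16 crash(4): 4={✗part,t=1,log=p}
step 17 propose(0,'z'): 0={coor,t=3,log=p}
step 18 propose(0,'y'): 0={coor,t=4,log=p}
step 19 deliver 0→1: 1={part,t=1,log=p}
step 20 deliver 1→0: —
step 21 deliver 0→2: 2={part,t=3,log=p}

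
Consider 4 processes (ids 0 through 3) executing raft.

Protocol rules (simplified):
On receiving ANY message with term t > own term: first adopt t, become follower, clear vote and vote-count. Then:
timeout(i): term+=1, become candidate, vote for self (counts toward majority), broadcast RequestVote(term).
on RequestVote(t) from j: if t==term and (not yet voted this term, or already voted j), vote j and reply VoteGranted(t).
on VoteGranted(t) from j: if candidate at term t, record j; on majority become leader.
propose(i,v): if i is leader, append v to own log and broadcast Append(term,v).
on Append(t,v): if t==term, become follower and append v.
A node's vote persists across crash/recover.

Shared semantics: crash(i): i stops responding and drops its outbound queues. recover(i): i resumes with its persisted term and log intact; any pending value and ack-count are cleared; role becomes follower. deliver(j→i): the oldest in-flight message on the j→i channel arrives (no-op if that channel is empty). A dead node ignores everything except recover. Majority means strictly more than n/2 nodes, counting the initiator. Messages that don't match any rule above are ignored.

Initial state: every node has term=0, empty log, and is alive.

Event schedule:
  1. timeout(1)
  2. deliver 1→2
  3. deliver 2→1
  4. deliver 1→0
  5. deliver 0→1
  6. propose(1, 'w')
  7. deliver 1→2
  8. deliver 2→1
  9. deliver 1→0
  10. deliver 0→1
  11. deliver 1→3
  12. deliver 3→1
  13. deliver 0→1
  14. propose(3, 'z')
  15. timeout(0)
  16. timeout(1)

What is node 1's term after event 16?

1. timeout(1):  <1:cand t1 ->
2. deliver 1→2:  <2:foll t1 ->
3. deliver 2→1:  nop
4. deliver 1→0:  <0:foll t1 ->
5. deliver 0→1:  <1:lead t1 ->
6. propose(1,'w'):  <1:lead t1 w>
7. deliver 1→2:  <2:foll t1 w>
8. deliver 2→1:  nop
9. deliver 1→0:  <0:foll t1 w>
10. deliver 0→1:  nop
11. deliver 1→3:  <3:foll t1 ->
12. deliver 3→1:  nop
13. deliver 0→1:  nop
14. propose(3,'z'):  nop
15. timeout(0):  <0:cand t2 w>
16. timeout(1):  <1:cand t2 w>

2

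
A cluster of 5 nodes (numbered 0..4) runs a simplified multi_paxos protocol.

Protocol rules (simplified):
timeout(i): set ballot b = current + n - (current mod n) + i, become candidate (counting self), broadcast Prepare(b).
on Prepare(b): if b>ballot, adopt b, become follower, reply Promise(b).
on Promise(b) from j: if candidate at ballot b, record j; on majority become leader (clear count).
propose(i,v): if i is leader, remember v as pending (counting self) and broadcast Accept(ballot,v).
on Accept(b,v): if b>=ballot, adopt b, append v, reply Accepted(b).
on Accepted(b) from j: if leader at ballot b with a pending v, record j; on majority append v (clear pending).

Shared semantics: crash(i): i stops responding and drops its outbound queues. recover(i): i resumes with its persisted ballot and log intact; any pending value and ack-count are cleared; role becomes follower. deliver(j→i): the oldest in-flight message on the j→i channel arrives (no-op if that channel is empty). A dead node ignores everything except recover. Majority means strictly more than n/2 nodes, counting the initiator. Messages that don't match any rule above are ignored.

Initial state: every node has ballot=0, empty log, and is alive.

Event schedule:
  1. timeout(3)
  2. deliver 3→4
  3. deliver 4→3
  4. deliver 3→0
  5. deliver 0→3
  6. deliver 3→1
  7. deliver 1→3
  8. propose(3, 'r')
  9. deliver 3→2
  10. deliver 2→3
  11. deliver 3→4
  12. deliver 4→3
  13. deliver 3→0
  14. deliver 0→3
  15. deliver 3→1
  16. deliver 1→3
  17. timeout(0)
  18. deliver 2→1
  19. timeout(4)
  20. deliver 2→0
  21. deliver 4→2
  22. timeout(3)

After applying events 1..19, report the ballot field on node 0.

step 1 timeout(3): 3={cand,b=8,log=-}
step 2 deliver 3→4: 4={foll,b=8,log=-}
step 3 deliver 4→3: —
step 4 deliver 3→0: 0={foll,b=8,log=-}
step 5 deliver 0→3: 3={lead,b=8,log=-}
step 6 deliver 3→1: 1={foll,b=8,log=-}
step 7 deliver 1→3: —
step 8 propose(3,'r'): —
step 9 deliver 3→2: 2={foll,b=8,log=-}
step 10 deliver 2→3: —
step 11 deliver 3→4: 4={foll,b=8,log=r}
step 12 deliver 4→3: —
step 13 deliver 3→0: 0={foll,b=8,log=r}
step 14 deliver 0→3: 3={lead,b=8,log=r}
step 15 deliver 3→1: 1={foll,b=8,log=r}
step 16 deliver 1→3: —
step 17 timeout(0): 0={cand,b=10,log=r}
step 18 deliver 2→1: —
step 19 timeout(4): 4={cand,b=14,log=r}

10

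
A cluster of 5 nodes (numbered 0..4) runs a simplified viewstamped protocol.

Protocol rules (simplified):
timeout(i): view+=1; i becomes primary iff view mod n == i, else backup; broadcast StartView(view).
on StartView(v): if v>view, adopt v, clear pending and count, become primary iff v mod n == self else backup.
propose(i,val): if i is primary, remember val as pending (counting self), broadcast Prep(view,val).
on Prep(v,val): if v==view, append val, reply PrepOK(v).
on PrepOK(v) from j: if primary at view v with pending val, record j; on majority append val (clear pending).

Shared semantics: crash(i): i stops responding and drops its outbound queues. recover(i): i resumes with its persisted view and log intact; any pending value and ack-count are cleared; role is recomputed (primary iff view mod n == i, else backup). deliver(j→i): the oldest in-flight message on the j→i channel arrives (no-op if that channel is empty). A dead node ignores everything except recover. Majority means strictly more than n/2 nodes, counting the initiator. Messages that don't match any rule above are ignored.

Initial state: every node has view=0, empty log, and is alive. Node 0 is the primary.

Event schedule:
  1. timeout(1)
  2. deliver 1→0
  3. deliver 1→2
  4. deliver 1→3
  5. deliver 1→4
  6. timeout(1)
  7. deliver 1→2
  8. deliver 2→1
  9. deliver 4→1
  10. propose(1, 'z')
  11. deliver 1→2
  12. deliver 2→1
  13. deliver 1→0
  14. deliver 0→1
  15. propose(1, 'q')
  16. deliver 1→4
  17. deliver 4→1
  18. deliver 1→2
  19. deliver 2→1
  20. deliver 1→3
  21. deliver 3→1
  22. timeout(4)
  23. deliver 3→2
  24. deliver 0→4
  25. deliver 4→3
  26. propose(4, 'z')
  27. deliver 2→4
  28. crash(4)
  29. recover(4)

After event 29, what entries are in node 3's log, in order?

step 1 timeout(1): 1={prim,v=1,log=-}
step 2 deliver 1→0: 0={back,v=1,log=-}
step 3 deliver 1→2: 2={back,v=1,log=-}
step 4 deliver 1→3: 3={back,v=1,log=-}
step 5 deliver 1→4: 4={back,v=1,log=-}
step 6 timeout(1): 1={back,v=2,log=-}
step 7 deliver 1→2: 2={prim,v=2,log=-}
step 8 deliver 2→1: —
step 9 deliver 4→1: —
step 10 propose(1,'z'): —
step 11 deliver 1→2: —
step 12 deliver 2→1: —
step 13 deliver 1→0: 0={back,v=2,log=-}
step 14 deliver 0→1: —
step 15 propose(1,'q'): —
step 16 deliver 1→4: 4={back,v=2,log=-}
step 17 deliver 4→1: —
step 18 deliver 1→2: —
step 19 deliver 2→1: —
step 20 deliver 1→3: 3={back,v=2,log=-}
step 21 deliver 3→1: —
step 22 timeout(4): 4={back,v=3,log=-}
step 23 deliver 3→2: —
step 24 deliver 0→4: —
step 25 deliver 4→3: 3={prim,v=3,log=-}
step 26 propose(4,'z'): —
step 27 deliver 2→4: —
step 28 crash(4): 4={✗back,v=3,log=-}
step 29 recover(4): 4={back,v=3,log=-}

empty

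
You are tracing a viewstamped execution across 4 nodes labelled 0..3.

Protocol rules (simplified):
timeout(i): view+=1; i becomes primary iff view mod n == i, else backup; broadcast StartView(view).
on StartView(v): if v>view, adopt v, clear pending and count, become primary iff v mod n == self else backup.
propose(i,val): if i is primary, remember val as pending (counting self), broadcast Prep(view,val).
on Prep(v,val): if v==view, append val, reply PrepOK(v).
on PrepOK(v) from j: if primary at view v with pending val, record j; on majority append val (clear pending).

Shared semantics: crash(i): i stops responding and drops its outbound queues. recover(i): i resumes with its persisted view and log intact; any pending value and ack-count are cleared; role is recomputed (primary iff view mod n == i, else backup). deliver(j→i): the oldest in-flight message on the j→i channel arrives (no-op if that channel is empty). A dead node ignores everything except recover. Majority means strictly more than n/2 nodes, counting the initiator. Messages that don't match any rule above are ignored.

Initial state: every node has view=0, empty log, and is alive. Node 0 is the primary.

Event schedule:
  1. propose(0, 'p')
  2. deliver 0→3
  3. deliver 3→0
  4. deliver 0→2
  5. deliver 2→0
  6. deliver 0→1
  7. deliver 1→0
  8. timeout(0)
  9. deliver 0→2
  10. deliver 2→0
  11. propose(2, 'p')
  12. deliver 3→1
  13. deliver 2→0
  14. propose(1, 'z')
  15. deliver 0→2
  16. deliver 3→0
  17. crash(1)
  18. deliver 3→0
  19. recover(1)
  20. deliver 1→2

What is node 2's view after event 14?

after 1 — propose(0,'p'): ·
after 2 — deliver 0→3: n3:back/v0/[p]
after 3 — deliver 3→0: ·
after 4 — deliver 0→2: n2:back/v0/[p]
after 5 — deliver 2→0: n0:prim/v0/[p]
after 6 — deliver 0→1: n1:back/v0/[p]
after 7 — deliver 1→0: ·
after 8 — timeout(0): n0:back/v1/[p]
after 9 — deliver 0→2: n2:back/v1/[p]
after 10 — deliver 2→0: ·
after 11 — propose(2,'p'): ·
after 12 — deliver 3→1: ·
after 13 — deliver 2→0: ·
after 14 — propose(1,'z'): ·

1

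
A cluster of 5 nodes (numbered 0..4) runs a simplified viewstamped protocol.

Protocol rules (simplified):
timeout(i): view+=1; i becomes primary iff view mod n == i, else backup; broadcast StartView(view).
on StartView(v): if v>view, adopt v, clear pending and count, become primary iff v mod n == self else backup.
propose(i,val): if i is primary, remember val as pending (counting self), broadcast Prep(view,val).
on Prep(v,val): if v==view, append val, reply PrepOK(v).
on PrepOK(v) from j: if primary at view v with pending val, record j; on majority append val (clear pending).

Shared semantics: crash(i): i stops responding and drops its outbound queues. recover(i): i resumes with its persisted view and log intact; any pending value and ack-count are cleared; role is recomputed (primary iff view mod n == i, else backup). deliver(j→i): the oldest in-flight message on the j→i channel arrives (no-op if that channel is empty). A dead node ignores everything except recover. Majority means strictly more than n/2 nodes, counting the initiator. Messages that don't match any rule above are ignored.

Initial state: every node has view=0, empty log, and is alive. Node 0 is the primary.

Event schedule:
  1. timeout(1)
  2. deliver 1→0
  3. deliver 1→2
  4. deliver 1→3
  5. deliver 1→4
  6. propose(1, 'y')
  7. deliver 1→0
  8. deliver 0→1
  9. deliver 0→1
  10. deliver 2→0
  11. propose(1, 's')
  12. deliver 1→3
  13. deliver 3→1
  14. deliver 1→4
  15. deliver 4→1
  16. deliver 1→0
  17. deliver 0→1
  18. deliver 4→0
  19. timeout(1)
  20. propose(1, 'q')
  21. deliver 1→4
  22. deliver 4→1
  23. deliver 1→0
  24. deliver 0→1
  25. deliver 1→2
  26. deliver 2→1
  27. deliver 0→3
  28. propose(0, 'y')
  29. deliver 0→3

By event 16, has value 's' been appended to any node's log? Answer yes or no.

e1 timeout(1): 1[prim,v=1,-]
e2 deliver 1→0: 0[back,v=1,-]
e3 deliver 1→2: 2[back,v=1,-]
e4 deliver 1→3: 3[back,v=1,-]
e5 deliver 1→4: 4[back,v=1,-]
e6 propose(1,'y'): ·
e7 deliver 1→0: 0[back,v=1,y]
e8 deliver 0→1: ·
e9 deliver 0→1: ·
e10 deliver 2→0: ·
e11 propose(1,'s'): ·
e12 deliver 1→3: 3[back,v=1,y]
e13 deliver 3→1: ·
e14 deliver 1→4: 4[back,v=1,y]
e15 deliver 4→1: 1[prim,v=1,s]
e16 deliver 1→0: 0[back,v=1,y,s]

yes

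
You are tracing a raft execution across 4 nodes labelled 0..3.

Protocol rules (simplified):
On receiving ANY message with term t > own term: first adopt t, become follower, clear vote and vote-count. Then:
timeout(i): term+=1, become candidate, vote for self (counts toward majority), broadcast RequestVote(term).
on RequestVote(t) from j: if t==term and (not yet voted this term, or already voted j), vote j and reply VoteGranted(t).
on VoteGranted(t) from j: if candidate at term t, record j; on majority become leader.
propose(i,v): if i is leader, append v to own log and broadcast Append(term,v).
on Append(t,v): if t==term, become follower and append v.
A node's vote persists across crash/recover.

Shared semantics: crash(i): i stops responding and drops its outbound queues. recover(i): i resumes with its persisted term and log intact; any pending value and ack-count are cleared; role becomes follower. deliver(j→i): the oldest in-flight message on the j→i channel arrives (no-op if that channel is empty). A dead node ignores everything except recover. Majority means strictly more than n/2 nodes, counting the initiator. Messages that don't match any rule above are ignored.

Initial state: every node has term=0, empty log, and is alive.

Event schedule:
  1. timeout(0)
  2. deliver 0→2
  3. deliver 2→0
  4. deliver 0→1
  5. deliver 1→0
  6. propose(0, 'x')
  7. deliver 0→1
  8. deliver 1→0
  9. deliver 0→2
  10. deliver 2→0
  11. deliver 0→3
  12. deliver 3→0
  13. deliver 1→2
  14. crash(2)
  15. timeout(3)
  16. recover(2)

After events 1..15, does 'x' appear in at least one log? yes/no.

[1] timeout(0) → N0(cand t1 [-])
[2] deliver 0→2 → N2(foll t1 [-])
[3] deliver 2→0 → ∅
[4] deliver 0→1 → N1(foll t1 [-])
[5] deliver 1→0 → N0(lead t1 [-])
[6] propose(0,'x') → N0(lead t1 [x])
[7] deliver 0→1 → N1(foll t1 [x])
[8] deliver 1→0 → ∅
[9] deliver 0→2 → N2(foll t1 [x])
[10] deliver 2→0 → ∅
[11] deliver 0→3 → N3(foll t1 [-])
[12] deliver 3→0 → ∅
[13] deliver 1→2 → ∅
[14] crash(2) → N2(✗foll t1 [x])
[15] timeout(3) → N3(cand t2 [-])

yes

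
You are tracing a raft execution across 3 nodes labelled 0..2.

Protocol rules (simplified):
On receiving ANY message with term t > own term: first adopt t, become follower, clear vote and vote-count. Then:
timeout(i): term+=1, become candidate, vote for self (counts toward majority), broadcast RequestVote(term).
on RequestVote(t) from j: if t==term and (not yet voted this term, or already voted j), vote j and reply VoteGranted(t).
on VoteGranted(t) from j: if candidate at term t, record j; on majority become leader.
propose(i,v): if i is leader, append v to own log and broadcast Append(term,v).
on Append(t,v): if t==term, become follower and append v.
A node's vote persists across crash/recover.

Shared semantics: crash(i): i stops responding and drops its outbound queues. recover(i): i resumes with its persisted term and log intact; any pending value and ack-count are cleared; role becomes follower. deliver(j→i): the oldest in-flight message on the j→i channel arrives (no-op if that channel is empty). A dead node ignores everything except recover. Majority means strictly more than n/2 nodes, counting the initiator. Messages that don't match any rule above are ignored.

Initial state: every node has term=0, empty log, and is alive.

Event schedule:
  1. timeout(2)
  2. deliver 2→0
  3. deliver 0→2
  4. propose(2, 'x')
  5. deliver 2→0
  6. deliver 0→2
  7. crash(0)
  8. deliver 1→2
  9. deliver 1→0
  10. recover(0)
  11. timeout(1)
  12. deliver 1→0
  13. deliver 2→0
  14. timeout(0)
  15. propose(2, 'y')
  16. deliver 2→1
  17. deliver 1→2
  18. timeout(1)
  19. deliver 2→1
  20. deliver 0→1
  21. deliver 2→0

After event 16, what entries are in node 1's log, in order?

empty

step 1 timeout(2): 2={cand,t=1,log=-}
step 2 deliver 2→0: 0={foll,t=1,log=-}
step 3 deliver 0→2: 2={lead,t=1,log=-}
step 4 propose(2,'x'): 2={lead,t=1,log=x}
step 5 deliver 2→0: 0={foll,t=1,log=x}
step 6 deliver 0→2: —
step 7 crash(0): 0={✗foll,t=1,log=x}
step 8 deliver 1→2: —
step 9 deliver 1→0: —
step 10 recover(0): 0={foll,t=1,log=x}
step 11 timeout(1): 1={cand,t=1,log=-}
step 12 deliver 1→0: —
step 13 deliver 2→0: —
step 14 timeout(0): 0={cand,t=2,log=x}
step 15 propose(2,'y'): 2={lead,t=1,log=x,y}
step 16 deliver 2→1: —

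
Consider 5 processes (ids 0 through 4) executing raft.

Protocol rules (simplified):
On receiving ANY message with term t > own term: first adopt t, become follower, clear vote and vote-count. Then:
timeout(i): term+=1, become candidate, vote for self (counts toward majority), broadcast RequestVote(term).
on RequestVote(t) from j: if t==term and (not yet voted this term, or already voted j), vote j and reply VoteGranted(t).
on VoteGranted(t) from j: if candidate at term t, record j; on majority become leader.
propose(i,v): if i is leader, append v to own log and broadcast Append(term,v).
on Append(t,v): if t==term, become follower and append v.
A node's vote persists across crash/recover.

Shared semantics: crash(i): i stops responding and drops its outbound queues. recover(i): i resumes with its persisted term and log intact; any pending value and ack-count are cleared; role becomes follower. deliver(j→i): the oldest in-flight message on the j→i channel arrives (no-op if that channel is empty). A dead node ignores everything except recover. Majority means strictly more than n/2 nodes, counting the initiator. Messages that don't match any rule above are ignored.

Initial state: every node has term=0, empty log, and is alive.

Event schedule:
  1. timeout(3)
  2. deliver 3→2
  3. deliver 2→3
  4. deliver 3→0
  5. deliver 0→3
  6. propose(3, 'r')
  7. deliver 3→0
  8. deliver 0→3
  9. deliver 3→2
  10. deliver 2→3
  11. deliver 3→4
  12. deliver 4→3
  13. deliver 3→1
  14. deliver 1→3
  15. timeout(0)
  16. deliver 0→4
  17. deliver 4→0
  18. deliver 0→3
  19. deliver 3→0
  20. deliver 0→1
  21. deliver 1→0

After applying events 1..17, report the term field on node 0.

e1 timeout(3): 3[cand,t=1,-]
e2 deliver 3→2: 2[foll,t=1,-]
e3 deliver 2→3: ·
e4 deliver 3→0: 0[foll,t=1,-]
e5 deliver 0→3: 3[lead,t=1,-]
e6 propose(3,'r'): 3[lead,t=1,r]
e7 deliver 3→0: 0[foll,t=1,r]
e8 deliver 0→3: ·
e9 deliver 3→2: 2[foll,t=1,r]
e10 deliver 2→3: ·
e11 deliver 3→4: 4[foll,t=1,-]
e12 deliver 4→3: ·
e13 deliver 3→1: 1[foll,t=1,-]
e14 deliver 1→3: ·
e15 timeout(0): 0[cand,t=2,r]
e16 deliver 0→4: 4[foll,t=2,-]
e17 deliver 4→0: ·

2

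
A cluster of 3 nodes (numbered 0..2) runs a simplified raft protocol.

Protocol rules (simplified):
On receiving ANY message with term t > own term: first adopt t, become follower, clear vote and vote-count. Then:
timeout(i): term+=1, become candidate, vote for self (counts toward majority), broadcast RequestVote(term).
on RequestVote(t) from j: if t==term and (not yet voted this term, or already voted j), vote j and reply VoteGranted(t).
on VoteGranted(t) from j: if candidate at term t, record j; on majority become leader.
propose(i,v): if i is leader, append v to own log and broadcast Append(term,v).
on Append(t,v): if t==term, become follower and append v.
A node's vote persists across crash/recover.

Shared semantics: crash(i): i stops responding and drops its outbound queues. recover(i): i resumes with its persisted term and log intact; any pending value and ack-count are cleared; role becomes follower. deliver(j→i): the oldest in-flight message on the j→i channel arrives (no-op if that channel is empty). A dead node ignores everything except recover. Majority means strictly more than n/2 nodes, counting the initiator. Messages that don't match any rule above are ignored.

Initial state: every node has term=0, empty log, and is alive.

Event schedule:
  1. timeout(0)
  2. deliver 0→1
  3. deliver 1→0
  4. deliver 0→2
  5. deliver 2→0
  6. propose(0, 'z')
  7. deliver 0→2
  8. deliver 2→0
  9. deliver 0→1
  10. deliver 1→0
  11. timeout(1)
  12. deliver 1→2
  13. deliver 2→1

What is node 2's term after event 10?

after 1 — timeout(0): n0:cand/t1/[-]
after 2 — deliver 0→1: n1:foll/t1/[-]
after 3 — deliver 1→0: n0:lead/t1/[-]
after 4 — deliver 0→2: n2:foll/t1/[-]
after 5 — deliver 2→0: ·
after 6 — propose(0,'z'): n0:lead/t1/[z]
after 7 — deliver 0→2: n2:foll/t1/[z]
after 8 — deliver 2→0: ·
after 9 — deliver 0→1: n1:foll/t1/[z]
after 10 — deliver 1→0: ·

1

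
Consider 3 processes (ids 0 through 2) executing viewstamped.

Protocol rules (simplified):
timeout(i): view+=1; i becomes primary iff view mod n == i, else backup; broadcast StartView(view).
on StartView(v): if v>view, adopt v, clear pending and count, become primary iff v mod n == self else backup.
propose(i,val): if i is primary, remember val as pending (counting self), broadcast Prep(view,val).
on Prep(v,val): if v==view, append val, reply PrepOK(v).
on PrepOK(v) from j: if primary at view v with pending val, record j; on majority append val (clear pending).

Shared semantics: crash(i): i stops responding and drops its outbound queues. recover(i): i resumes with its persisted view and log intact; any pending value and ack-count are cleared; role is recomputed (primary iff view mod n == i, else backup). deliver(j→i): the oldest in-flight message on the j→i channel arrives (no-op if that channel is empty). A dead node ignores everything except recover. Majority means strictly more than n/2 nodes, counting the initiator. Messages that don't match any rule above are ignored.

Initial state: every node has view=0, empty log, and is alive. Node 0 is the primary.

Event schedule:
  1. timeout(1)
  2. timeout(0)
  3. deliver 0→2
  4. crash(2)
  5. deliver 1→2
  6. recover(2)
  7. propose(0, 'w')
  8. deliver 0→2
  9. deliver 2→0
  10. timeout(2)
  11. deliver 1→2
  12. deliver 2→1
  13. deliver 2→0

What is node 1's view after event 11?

1

e1 timeout(1): 1[prim,v=1,-]
e2 timeout(0): 0[back,v=1,-]
e3 deliver 0→2: 2[back,v=1,-]
e4 crash(2): 2[✗back,v=1,-]
e5 deliver 1→2: ·
e6 recover(2): 2[back,v=1,-]
e7 propose(0,'w'): ·
e8 deliver 0→2: ·
e9 deliver 2→0: ·
e10 timeout(2): 2[prim,v=2,-]
e11 deliver 1→2: ·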